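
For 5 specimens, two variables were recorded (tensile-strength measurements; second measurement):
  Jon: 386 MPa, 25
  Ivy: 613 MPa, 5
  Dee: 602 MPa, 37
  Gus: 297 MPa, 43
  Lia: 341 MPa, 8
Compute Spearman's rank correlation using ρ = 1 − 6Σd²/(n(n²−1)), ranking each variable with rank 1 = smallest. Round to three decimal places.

-0.600

Ranks of variable 1: 3, 5, 4, 1, 2
Ranks of variable 2: 3, 1, 4, 5, 2
d = r₁ − r₂: 0, 4, 0, -4, 0
d²: 0, 16, 0, 16, 0; Σd² = 32
ρ = 1 − 6·32/(5·24) = 1 − 192/120 = -0.600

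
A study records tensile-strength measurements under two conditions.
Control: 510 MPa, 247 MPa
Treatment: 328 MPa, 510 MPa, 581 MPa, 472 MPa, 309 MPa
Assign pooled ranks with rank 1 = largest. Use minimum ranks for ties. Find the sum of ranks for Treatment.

Sorted (descending): 581, 510, 510, 472, 328, 309, 247
The 2 values of 510 occupy positions 2–3 → each gets rank 2.
Treatment values → pooled ranks: 328→5, 510→2, 581→1, 472→4, 309→6
Rank sum = 5 + 2 + 1 + 4 + 6 = 18

18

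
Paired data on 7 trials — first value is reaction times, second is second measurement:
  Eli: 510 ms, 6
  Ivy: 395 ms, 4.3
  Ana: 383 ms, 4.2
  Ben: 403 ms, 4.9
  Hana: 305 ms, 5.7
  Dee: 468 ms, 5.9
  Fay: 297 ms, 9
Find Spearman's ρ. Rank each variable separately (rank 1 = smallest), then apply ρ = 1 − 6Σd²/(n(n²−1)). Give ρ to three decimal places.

Ranks of variable 1: 7, 4, 3, 5, 2, 6, 1
Ranks of variable 2: 6, 2, 1, 3, 4, 5, 7
d = r₁ − r₂: 1, 2, 2, 2, -2, 1, -6
d²: 1, 4, 4, 4, 4, 1, 36; Σd² = 54
ρ = 1 − 6·54/(7·48) = 1 − 324/336 = 0.036

0.036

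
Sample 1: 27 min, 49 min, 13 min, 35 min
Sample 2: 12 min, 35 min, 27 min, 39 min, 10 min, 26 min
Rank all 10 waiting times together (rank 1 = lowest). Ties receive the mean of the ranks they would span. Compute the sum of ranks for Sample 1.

Sorted (ascending): 10, 12, 13, 26, 27, 27, 35, 35, 39, 49
The 2 values of 27 occupy positions 5–6 → average rank (5+6)/2 = 5.5.
The 2 values of 35 occupy positions 7–8 → average rank (7+8)/2 = 7.5.
Sample 1 values → pooled ranks: 27→5.5, 49→10, 13→3, 35→7.5
Rank sum = 5.5 + 10 + 3 + 7.5 = 26

26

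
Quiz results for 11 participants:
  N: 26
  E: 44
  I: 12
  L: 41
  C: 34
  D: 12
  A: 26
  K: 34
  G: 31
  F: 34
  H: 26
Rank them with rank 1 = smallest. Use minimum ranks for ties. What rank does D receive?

Sorted (ascending): 12, 12, 26, 26, 26, 31, 34, 34, 34, 41, 44
The 2 values of 12 occupy positions 1–2 → each gets rank 1.
The 3 values of 26 occupy positions 3–5 → each gets rank 3.
The 3 values of 34 occupy positions 7–9 → each gets rank 7.
D has value 12 → rank 1.

1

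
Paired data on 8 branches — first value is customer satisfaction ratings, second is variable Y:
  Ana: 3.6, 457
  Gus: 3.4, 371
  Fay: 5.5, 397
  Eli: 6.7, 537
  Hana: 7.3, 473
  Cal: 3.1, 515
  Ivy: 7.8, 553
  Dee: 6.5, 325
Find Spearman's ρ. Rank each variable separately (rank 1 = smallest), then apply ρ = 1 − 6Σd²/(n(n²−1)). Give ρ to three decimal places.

0.429

Ranks of variable 1: 3, 2, 4, 6, 7, 1, 8, 5
Ranks of variable 2: 4, 2, 3, 7, 5, 6, 8, 1
d = r₁ − r₂: -1, 0, 1, -1, 2, -5, 0, 4
d²: 1, 0, 1, 1, 4, 25, 0, 16; Σd² = 48
ρ = 1 − 6·48/(8·63) = 1 − 288/504 = 0.429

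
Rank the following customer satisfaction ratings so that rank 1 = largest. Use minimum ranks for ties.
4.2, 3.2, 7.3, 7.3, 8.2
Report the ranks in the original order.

Sorted (descending): 8.2, 7.3, 7.3, 4.2, 3.2
The 2 values of 7.3 occupy positions 2–3 → each gets rank 2.

4, 5, 2, 2, 1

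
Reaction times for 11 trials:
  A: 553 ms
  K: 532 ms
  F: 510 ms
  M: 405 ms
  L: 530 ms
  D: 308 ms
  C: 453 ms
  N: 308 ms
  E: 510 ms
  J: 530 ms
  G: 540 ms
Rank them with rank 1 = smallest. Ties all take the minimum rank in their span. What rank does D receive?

Sorted (ascending): 308, 308, 405, 453, 510, 510, 530, 530, 532, 540, 553
The 2 values of 308 occupy positions 1–2 → each gets rank 1.
The 2 values of 510 occupy positions 5–6 → each gets rank 5.
The 2 values of 530 occupy positions 7–8 → each gets rank 7.
D has value 308 ms → rank 1.

1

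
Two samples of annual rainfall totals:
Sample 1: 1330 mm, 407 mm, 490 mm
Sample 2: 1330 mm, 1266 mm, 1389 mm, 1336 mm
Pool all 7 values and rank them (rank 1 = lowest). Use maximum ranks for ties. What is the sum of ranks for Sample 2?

21

Sorted (ascending): 407, 490, 1266, 1330, 1330, 1336, 1389
The 2 values of 1330 occupy positions 4–5 → each gets rank 5.
Sample 2 values → pooled ranks: 1330→5, 1266→3, 1389→7, 1336→6
Rank sum = 5 + 3 + 7 + 6 = 21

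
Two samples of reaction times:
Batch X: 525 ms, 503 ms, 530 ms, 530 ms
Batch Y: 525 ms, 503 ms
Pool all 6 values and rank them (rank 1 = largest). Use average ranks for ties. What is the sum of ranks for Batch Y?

9

Sorted (descending): 530, 530, 525, 525, 503, 503
The 2 values of 530 occupy positions 1–2 → average rank (1+2)/2 = 1.5.
The 2 values of 525 occupy positions 3–4 → average rank (3+4)/2 = 3.5.
The 2 values of 503 occupy positions 5–6 → average rank (5+6)/2 = 5.5.
Batch Y values → pooled ranks: 525→3.5, 503→5.5
Rank sum = 3.5 + 5.5 = 9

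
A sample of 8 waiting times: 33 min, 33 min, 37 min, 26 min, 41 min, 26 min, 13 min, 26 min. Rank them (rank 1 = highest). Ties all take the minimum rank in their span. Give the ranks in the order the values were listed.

Sorted (descending): 41, 37, 33, 33, 26, 26, 26, 13
The 2 values of 33 occupy positions 3–4 → each gets rank 3.
The 3 values of 26 occupy positions 5–7 → each gets rank 5.

3, 3, 2, 5, 1, 5, 8, 5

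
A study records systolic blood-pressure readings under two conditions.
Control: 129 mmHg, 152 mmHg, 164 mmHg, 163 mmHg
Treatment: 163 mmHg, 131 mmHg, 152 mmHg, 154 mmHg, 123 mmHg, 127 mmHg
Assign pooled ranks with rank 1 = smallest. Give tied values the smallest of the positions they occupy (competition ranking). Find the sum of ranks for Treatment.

27

Sorted (ascending): 123, 127, 129, 131, 152, 152, 154, 163, 163, 164
The 2 values of 152 occupy positions 5–6 → each gets rank 5.
The 2 values of 163 occupy positions 8–9 → each gets rank 8.
Treatment values → pooled ranks: 163→8, 131→4, 152→5, 154→7, 123→1, 127→2
Rank sum = 8 + 4 + 5 + 7 + 1 + 2 = 27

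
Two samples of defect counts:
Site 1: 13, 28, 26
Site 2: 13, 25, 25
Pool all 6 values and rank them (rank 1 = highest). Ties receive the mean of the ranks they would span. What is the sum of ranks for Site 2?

12.5

Sorted (descending): 28, 26, 25, 25, 13, 13
The 2 values of 25 occupy positions 3–4 → average rank (3+4)/2 = 3.5.
The 2 values of 13 occupy positions 5–6 → average rank (5+6)/2 = 5.5.
Site 2 values → pooled ranks: 13→5.5, 25→3.5, 25→3.5
Rank sum = 5.5 + 3.5 + 3.5 = 12.5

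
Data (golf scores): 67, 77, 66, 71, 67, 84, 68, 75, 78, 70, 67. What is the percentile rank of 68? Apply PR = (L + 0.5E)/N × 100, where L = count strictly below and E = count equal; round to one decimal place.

40.9

N = 11.
Strictly below 68: 4. Equal to 68: 1.
PR = (4 + 0.5·1)/11 × 100 = 40.9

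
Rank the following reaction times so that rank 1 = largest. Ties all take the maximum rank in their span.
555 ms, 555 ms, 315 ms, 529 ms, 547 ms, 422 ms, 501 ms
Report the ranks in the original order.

Sorted (descending): 555, 555, 547, 529, 501, 422, 315
The 2 values of 555 occupy positions 1–2 → each gets rank 2.

2, 2, 7, 4, 3, 6, 5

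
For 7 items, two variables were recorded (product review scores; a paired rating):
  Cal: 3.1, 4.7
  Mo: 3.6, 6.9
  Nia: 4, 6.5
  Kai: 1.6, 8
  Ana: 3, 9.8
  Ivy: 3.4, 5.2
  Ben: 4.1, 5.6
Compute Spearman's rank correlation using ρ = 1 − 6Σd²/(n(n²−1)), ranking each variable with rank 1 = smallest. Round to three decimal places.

Ranks of variable 1: 3, 5, 6, 1, 2, 4, 7
Ranks of variable 2: 1, 5, 4, 6, 7, 2, 3
d = r₁ − r₂: 2, 0, 2, -5, -5, 2, 4
d²: 4, 0, 4, 25, 25, 4, 16; Σd² = 78
ρ = 1 − 6·78/(7·48) = 1 − 468/336 = -0.393

-0.393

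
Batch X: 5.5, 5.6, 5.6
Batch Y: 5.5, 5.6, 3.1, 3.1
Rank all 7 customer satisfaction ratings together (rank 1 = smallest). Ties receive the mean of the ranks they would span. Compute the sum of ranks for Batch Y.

12.5

Sorted (ascending): 3.1, 3.1, 5.5, 5.5, 5.6, 5.6, 5.6
The 2 values of 3.1 occupy positions 1–2 → average rank (1+2)/2 = 1.5.
The 2 values of 5.5 occupy positions 3–4 → average rank (3+4)/2 = 3.5.
The 3 values of 5.6 occupy positions 5–7 → average rank 6.
Batch Y values → pooled ranks: 5.5→3.5, 5.6→6, 3.1→1.5, 3.1→1.5
Rank sum = 3.5 + 6 + 1.5 + 1.5 = 12.5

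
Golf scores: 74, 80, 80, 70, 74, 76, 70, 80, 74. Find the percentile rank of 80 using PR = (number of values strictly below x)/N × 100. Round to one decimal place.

66.7

N = 9.
Strictly below 80: 6. Equal to 80: 3.
PR = 6/9 × 100 = 66.7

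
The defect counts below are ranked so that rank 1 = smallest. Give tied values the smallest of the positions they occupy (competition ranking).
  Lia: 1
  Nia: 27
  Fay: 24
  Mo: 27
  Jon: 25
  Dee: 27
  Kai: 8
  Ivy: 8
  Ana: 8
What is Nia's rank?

Sorted (ascending): 1, 8, 8, 8, 24, 25, 27, 27, 27
The 3 values of 8 occupy positions 2–4 → each gets rank 2.
The 3 values of 27 occupy positions 7–9 → each gets rank 7.
Nia has value 27 → rank 7.

7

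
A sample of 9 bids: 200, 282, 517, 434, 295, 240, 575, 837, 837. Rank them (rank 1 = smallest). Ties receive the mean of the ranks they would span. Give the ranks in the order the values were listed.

1, 3, 6, 5, 4, 2, 7, 8.5, 8.5

Sorted (ascending): 200, 240, 282, 295, 434, 517, 575, 837, 837
The 2 values of 837 occupy positions 8–9 → average rank (8+9)/2 = 8.5.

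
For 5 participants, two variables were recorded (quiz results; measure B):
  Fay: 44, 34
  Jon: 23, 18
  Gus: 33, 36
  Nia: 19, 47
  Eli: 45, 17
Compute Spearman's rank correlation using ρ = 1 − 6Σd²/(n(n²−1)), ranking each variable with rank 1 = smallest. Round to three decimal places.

Ranks of variable 1: 4, 2, 3, 1, 5
Ranks of variable 2: 3, 2, 4, 5, 1
d = r₁ − r₂: 1, 0, -1, -4, 4
d²: 1, 0, 1, 16, 16; Σd² = 34
ρ = 1 − 6·34/(5·24) = 1 − 204/120 = -0.700

-0.700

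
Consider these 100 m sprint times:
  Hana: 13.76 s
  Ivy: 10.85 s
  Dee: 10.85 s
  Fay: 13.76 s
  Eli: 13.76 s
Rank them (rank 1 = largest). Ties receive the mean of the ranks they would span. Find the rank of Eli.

2

Sorted (descending): 13.76, 13.76, 13.76, 10.85, 10.85
The 3 values of 13.76 occupy positions 1–3 → average rank 2.
The 2 values of 10.85 occupy positions 4–5 → average rank (4+5)/2 = 4.5.
Eli has value 13.76 s → rank 2.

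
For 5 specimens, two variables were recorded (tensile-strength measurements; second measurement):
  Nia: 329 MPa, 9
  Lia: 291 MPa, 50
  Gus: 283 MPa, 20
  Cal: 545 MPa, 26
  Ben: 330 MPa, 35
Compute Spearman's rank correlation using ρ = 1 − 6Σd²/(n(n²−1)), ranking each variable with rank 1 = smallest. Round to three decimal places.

Ranks of variable 1: 3, 2, 1, 5, 4
Ranks of variable 2: 1, 5, 2, 3, 4
d = r₁ − r₂: 2, -3, -1, 2, 0
d²: 4, 9, 1, 4, 0; Σd² = 18
ρ = 1 − 6·18/(5·24) = 1 − 108/120 = 0.100

0.100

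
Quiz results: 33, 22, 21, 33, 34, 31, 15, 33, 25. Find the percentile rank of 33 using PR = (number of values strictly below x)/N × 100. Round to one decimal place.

55.6

N = 9.
Strictly below 33: 5. Equal to 33: 3.
PR = 5/9 × 100 = 55.6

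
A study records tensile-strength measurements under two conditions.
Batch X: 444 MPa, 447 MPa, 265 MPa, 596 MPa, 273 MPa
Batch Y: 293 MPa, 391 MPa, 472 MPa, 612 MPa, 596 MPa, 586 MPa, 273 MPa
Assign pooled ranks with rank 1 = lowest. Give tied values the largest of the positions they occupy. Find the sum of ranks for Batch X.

28

Sorted (ascending): 265, 273, 273, 293, 391, 444, 447, 472, 586, 596, 596, 612
The 2 values of 273 occupy positions 2–3 → each gets rank 3.
The 2 values of 596 occupy positions 10–11 → each gets rank 11.
Batch X values → pooled ranks: 444→6, 447→7, 265→1, 596→11, 273→3
Rank sum = 6 + 7 + 1 + 11 + 3 = 28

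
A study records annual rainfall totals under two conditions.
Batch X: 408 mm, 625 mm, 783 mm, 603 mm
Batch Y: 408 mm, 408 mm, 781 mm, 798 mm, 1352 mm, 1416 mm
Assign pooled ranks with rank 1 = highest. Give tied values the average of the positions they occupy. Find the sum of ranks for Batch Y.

Sorted (descending): 1416, 1352, 798, 783, 781, 625, 603, 408, 408, 408
The 3 values of 408 occupy positions 8–10 → average rank 9.
Batch Y values → pooled ranks: 408→9, 408→9, 781→5, 798→3, 1352→2, 1416→1
Rank sum = 9 + 9 + 5 + 3 + 2 + 1 = 29

29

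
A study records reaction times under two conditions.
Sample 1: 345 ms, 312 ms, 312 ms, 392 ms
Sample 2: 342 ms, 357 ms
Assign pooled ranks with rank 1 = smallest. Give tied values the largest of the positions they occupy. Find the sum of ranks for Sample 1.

14

Sorted (ascending): 312, 312, 342, 345, 357, 392
The 2 values of 312 occupy positions 1–2 → each gets rank 2.
Sample 1 values → pooled ranks: 345→4, 312→2, 312→2, 392→6
Rank sum = 4 + 2 + 2 + 6 = 14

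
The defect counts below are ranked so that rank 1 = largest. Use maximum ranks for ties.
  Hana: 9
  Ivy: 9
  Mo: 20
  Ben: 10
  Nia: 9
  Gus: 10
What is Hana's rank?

Sorted (descending): 20, 10, 10, 9, 9, 9
The 2 values of 10 occupy positions 2–3 → each gets rank 3.
The 3 values of 9 occupy positions 4–6 → each gets rank 6.
Hana has value 9 → rank 6.

6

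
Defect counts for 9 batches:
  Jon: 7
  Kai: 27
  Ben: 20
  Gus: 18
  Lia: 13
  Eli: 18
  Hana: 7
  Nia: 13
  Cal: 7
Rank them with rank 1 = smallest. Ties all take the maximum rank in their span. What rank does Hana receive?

Sorted (ascending): 7, 7, 7, 13, 13, 18, 18, 20, 27
The 3 values of 7 occupy positions 1–3 → each gets rank 3.
The 2 values of 13 occupy positions 4–5 → each gets rank 5.
The 2 values of 18 occupy positions 6–7 → each gets rank 7.
Hana has value 7 → rank 3.

3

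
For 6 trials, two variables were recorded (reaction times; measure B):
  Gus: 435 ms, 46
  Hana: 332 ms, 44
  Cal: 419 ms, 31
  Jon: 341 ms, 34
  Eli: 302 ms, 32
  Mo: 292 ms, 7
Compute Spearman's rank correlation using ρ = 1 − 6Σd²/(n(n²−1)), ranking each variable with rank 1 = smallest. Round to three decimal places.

Ranks of variable 1: 6, 3, 5, 4, 2, 1
Ranks of variable 2: 6, 5, 2, 4, 3, 1
d = r₁ − r₂: 0, -2, 3, 0, -1, 0
d²: 0, 4, 9, 0, 1, 0; Σd² = 14
ρ = 1 − 6·14/(6·35) = 1 − 84/210 = 0.600

0.600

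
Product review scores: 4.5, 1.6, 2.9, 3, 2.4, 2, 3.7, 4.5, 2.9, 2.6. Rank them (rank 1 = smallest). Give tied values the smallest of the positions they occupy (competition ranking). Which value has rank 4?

Sorted (ascending): 1.6, 2, 2.4, 2.6, 2.9, 2.9, 3, 3.7, 4.5, 4.5
The 2 values of 2.9 occupy positions 5–6 → each gets rank 5.
The 2 values of 4.5 occupy positions 9–10 → each gets rank 9.
Rank 4 → value 2.6.

2.6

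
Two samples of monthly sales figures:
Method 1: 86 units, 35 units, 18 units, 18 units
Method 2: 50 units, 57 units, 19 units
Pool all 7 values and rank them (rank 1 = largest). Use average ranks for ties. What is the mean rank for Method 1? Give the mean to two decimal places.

4.50

Sorted (descending): 86, 57, 50, 35, 19, 18, 18
The 2 values of 18 occupy positions 6–7 → average rank (6+7)/2 = 6.5.
Method 1 values → pooled ranks: 86→1, 35→4, 18→6.5, 18→6.5
Mean rank = (1 + 4 + 6.5 + 6.5) / 4 = 4.50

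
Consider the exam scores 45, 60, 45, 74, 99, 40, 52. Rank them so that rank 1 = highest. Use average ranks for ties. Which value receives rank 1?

99

Sorted (descending): 99, 74, 60, 52, 45, 45, 40
The 2 values of 45 occupy positions 5–6 → average rank (5+6)/2 = 5.5.
Rank 1 → value 99.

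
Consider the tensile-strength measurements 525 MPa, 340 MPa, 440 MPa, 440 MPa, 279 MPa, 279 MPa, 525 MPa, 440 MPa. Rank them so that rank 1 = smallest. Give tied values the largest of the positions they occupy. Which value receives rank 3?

Sorted (ascending): 279, 279, 340, 440, 440, 440, 525, 525
The 2 values of 279 occupy positions 1–2 → each gets rank 2.
The 3 values of 440 occupy positions 4–6 → each gets rank 6.
The 2 values of 525 occupy positions 7–8 → each gets rank 8.
Rank 3 → value 340.

340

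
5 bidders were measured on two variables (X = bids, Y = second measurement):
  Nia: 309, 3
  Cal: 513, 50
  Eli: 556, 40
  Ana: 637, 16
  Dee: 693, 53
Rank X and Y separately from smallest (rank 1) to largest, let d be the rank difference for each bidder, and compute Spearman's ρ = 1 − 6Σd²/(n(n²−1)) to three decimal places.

0.600

Ranks of variable 1: 1, 2, 3, 4, 5
Ranks of variable 2: 1, 4, 3, 2, 5
d = r₁ − r₂: 0, -2, 0, 2, 0
d²: 0, 4, 0, 4, 0; Σd² = 8
ρ = 1 − 6·8/(5·24) = 1 − 48/120 = 0.600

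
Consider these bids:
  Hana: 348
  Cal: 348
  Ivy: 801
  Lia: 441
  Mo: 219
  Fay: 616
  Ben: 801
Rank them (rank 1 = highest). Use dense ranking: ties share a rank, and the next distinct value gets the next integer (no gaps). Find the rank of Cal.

4

Sorted (descending): 801, 801, 616, 441, 348, 348, 219
The 2 values of 801 share dense rank 1.
The 2 values of 348 share dense rank 4.
Remaining distinct values take the next consecutive integers.
Cal has value 348 → rank 4.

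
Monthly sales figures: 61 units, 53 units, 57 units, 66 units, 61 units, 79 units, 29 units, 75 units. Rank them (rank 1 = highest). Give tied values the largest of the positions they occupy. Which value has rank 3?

66

Sorted (descending): 79, 75, 66, 61, 61, 57, 53, 29
The 2 values of 61 occupy positions 4–5 → each gets rank 5.
Rank 3 → value 66.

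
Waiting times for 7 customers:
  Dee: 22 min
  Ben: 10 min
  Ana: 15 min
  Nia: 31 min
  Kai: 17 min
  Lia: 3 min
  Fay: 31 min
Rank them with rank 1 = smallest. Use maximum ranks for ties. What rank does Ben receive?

2

Sorted (ascending): 3, 10, 15, 17, 22, 31, 31
The 2 values of 31 occupy positions 6–7 → each gets rank 7.
Ben has value 10 min → rank 2.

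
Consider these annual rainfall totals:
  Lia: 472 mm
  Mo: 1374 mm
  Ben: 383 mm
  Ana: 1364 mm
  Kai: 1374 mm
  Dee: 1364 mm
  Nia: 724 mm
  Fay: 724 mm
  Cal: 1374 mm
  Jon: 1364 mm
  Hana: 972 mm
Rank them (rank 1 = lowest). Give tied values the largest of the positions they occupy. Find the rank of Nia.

4

Sorted (ascending): 383, 472, 724, 724, 972, 1364, 1364, 1364, 1374, 1374, 1374
The 2 values of 724 occupy positions 3–4 → each gets rank 4.
The 3 values of 1364 occupy positions 6–8 → each gets rank 8.
The 3 values of 1374 occupy positions 9–11 → each gets rank 11.
Nia has value 724 mm → rank 4.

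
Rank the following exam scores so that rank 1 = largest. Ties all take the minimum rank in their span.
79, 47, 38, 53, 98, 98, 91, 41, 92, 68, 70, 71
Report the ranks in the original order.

5, 10, 12, 9, 1, 1, 4, 11, 3, 8, 7, 6

Sorted (descending): 98, 98, 92, 91, 79, 71, 70, 68, 53, 47, 41, 38
The 2 values of 98 occupy positions 1–2 → each gets rank 1.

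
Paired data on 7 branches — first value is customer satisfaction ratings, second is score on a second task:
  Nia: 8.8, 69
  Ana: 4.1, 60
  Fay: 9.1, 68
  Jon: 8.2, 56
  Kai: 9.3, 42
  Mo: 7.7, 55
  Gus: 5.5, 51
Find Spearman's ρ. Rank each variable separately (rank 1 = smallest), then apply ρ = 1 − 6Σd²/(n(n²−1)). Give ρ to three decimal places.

0.000

Ranks of variable 1: 5, 1, 6, 4, 7, 3, 2
Ranks of variable 2: 7, 5, 6, 4, 1, 3, 2
d = r₁ − r₂: -2, -4, 0, 0, 6, 0, 0
d²: 4, 16, 0, 0, 36, 0, 0; Σd² = 56
ρ = 1 − 6·56/(7·48) = 1 − 336/336 = 0.000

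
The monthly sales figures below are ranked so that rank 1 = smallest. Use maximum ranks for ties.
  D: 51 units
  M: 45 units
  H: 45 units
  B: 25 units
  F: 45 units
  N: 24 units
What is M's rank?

Sorted (ascending): 24, 25, 45, 45, 45, 51
The 3 values of 45 occupy positions 3–5 → each gets rank 5.
M has value 45 units → rank 5.

5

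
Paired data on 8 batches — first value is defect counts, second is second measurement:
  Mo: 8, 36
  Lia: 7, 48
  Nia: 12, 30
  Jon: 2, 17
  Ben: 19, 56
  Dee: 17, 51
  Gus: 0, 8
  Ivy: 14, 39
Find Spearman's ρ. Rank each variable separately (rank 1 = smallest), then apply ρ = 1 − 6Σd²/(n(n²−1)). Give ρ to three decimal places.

Ranks of variable 1: 4, 3, 5, 2, 8, 7, 1, 6
Ranks of variable 2: 4, 6, 3, 2, 8, 7, 1, 5
d = r₁ − r₂: 0, -3, 2, 0, 0, 0, 0, 1
d²: 0, 9, 4, 0, 0, 0, 0, 1; Σd² = 14
ρ = 1 − 6·14/(8·63) = 1 − 84/504 = 0.833

0.833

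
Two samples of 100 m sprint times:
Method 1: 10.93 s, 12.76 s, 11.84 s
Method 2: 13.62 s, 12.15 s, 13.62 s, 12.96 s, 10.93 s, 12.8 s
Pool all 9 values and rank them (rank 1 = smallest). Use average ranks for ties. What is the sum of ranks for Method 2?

35.5

Sorted (ascending): 10.93, 10.93, 11.84, 12.15, 12.76, 12.8, 12.96, 13.62, 13.62
The 2 values of 10.93 occupy positions 1–2 → average rank (1+2)/2 = 1.5.
The 2 values of 13.62 occupy positions 8–9 → average rank (8+9)/2 = 8.5.
Method 2 values → pooled ranks: 13.62→8.5, 12.15→4, 13.62→8.5, 12.96→7, 10.93→1.5, 12.8→6
Rank sum = 8.5 + 4 + 8.5 + 7 + 1.5 + 6 = 35.5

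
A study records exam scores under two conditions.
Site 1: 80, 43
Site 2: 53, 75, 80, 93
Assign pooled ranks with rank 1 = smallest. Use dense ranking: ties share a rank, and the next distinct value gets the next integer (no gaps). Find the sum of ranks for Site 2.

Sorted (ascending): 43, 53, 75, 80, 80, 93
The 2 values of 80 share dense rank 4.
Remaining distinct values take the next consecutive integers.
Site 2 values → pooled ranks: 53→2, 75→3, 80→4, 93→5
Rank sum = 2 + 3 + 4 + 5 = 14

14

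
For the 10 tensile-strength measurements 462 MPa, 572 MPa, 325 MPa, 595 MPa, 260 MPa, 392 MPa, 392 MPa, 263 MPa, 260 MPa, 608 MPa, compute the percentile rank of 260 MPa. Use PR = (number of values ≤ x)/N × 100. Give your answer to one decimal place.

N = 10.
Strictly below 260: 0. Equal to 260: 2.
PR = 2/10 × 100 = 20.0

20.0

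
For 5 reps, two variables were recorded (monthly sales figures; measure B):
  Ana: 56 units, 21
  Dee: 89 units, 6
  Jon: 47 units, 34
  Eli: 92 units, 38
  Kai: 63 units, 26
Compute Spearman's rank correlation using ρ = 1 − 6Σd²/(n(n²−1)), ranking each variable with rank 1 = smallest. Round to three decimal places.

0.100

Ranks of variable 1: 2, 4, 1, 5, 3
Ranks of variable 2: 2, 1, 4, 5, 3
d = r₁ − r₂: 0, 3, -3, 0, 0
d²: 0, 9, 9, 0, 0; Σd² = 18
ρ = 1 − 6·18/(5·24) = 1 − 108/120 = 0.100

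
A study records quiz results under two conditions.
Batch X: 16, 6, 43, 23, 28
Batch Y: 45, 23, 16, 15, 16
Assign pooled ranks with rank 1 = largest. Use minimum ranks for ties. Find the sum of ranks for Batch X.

Sorted (descending): 45, 43, 28, 23, 23, 16, 16, 16, 15, 6
The 2 values of 23 occupy positions 4–5 → each gets rank 4.
The 3 values of 16 occupy positions 6–8 → each gets rank 6.
Batch X values → pooled ranks: 16→6, 6→10, 43→2, 23→4, 28→3
Rank sum = 6 + 10 + 2 + 4 + 3 = 25

25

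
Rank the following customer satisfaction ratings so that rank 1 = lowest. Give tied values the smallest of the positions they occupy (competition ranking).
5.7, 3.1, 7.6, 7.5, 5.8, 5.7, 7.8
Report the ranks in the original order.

Sorted (ascending): 3.1, 5.7, 5.7, 5.8, 7.5, 7.6, 7.8
The 2 values of 5.7 occupy positions 2–3 → each gets rank 2.

2, 1, 6, 5, 4, 2, 7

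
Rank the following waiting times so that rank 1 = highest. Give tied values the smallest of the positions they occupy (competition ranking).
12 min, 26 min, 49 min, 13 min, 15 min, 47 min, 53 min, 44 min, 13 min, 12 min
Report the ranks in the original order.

Sorted (descending): 53, 49, 47, 44, 26, 15, 13, 13, 12, 12
The 2 values of 13 occupy positions 7–8 → each gets rank 7.
The 2 values of 12 occupy positions 9–10 → each gets rank 9.

9, 5, 2, 7, 6, 3, 1, 4, 7, 9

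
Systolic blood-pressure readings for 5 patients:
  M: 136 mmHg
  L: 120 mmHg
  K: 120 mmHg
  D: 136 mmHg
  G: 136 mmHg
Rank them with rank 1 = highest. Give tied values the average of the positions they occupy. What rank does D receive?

2

Sorted (descending): 136, 136, 136, 120, 120
The 3 values of 136 occupy positions 1–3 → average rank 2.
The 2 values of 120 occupy positions 4–5 → average rank (4+5)/2 = 4.5.
D has value 136 mmHg → rank 2.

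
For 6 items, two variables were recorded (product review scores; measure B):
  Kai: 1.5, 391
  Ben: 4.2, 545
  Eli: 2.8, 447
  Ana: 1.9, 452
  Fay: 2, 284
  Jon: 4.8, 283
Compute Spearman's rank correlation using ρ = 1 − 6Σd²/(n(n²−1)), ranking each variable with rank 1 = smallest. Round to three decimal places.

Ranks of variable 1: 1, 5, 4, 2, 3, 6
Ranks of variable 2: 3, 6, 4, 5, 2, 1
d = r₁ − r₂: -2, -1, 0, -3, 1, 5
d²: 4, 1, 0, 9, 1, 25; Σd² = 40
ρ = 1 − 6·40/(6·35) = 1 − 240/210 = -0.143

-0.143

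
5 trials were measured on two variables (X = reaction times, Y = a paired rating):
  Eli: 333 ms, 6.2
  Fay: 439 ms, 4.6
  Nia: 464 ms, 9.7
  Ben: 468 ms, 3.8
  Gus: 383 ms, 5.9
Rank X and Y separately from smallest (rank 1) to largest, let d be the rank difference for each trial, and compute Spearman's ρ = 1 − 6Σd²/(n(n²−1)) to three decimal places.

Ranks of variable 1: 1, 3, 4, 5, 2
Ranks of variable 2: 4, 2, 5, 1, 3
d = r₁ − r₂: -3, 1, -1, 4, -1
d²: 9, 1, 1, 16, 1; Σd² = 28
ρ = 1 − 6·28/(5·24) = 1 − 168/120 = -0.400

-0.400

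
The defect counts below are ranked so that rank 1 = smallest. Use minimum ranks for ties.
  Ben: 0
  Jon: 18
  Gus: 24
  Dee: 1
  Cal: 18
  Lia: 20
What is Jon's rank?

Sorted (ascending): 0, 1, 18, 18, 20, 24
The 2 values of 18 occupy positions 3–4 → each gets rank 3.
Jon has value 18 → rank 3.

3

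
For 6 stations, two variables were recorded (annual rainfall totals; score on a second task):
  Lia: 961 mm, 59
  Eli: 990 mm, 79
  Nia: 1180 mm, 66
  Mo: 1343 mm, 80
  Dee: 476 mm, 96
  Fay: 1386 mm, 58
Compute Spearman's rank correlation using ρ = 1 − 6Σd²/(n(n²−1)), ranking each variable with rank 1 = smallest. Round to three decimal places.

-0.486

Ranks of variable 1: 2, 3, 4, 5, 1, 6
Ranks of variable 2: 2, 4, 3, 5, 6, 1
d = r₁ − r₂: 0, -1, 1, 0, -5, 5
d²: 0, 1, 1, 0, 25, 25; Σd² = 52
ρ = 1 − 6·52/(6·35) = 1 − 312/210 = -0.486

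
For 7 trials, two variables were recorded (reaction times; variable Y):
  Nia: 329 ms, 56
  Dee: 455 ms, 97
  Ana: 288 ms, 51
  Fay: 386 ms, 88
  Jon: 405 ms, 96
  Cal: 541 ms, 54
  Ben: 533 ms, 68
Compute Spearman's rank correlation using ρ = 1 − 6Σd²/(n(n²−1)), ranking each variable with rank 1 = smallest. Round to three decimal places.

0.250

Ranks of variable 1: 2, 5, 1, 3, 4, 7, 6
Ranks of variable 2: 3, 7, 1, 5, 6, 2, 4
d = r₁ − r₂: -1, -2, 0, -2, -2, 5, 2
d²: 1, 4, 0, 4, 4, 25, 4; Σd² = 42
ρ = 1 − 6·42/(7·48) = 1 − 252/336 = 0.250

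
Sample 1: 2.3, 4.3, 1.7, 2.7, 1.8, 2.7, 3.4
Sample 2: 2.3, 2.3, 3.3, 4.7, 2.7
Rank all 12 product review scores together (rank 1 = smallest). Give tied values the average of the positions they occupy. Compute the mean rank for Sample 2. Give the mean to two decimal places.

7.20

Sorted (ascending): 1.7, 1.8, 2.3, 2.3, 2.3, 2.7, 2.7, 2.7, 3.3, 3.4, 4.3, 4.7
The 3 values of 2.3 occupy positions 3–5 → average rank 4.
The 3 values of 2.7 occupy positions 6–8 → average rank 7.
Sample 2 values → pooled ranks: 2.3→4, 2.3→4, 3.3→9, 4.7→12, 2.7→7
Mean rank = (4 + 4 + 9 + 12 + 7) / 5 = 7.20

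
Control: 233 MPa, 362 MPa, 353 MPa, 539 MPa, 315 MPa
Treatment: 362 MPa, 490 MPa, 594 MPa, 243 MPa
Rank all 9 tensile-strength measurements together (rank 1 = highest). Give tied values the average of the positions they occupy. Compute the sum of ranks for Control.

Sorted (descending): 594, 539, 490, 362, 362, 353, 315, 243, 233
The 2 values of 362 occupy positions 4–5 → average rank (4+5)/2 = 4.5.
Control values → pooled ranks: 233→9, 362→4.5, 353→6, 539→2, 315→7
Rank sum = 9 + 4.5 + 6 + 2 + 7 = 28.5

28.5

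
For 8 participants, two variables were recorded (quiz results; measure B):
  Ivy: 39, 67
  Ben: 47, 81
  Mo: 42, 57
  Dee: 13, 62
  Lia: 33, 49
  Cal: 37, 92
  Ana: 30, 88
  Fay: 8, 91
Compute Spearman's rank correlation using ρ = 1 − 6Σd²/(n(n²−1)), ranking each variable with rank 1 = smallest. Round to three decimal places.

-0.214

Ranks of variable 1: 6, 8, 7, 2, 4, 5, 3, 1
Ranks of variable 2: 4, 5, 2, 3, 1, 8, 6, 7
d = r₁ − r₂: 2, 3, 5, -1, 3, -3, -3, -6
d²: 4, 9, 25, 1, 9, 9, 9, 36; Σd² = 102
ρ = 1 − 6·102/(8·63) = 1 − 612/504 = -0.214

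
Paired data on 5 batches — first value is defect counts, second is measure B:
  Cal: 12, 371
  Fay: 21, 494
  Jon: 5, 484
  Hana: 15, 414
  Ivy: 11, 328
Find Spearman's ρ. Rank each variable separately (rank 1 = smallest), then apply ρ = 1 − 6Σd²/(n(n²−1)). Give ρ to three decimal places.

Ranks of variable 1: 3, 5, 1, 4, 2
Ranks of variable 2: 2, 5, 4, 3, 1
d = r₁ − r₂: 1, 0, -3, 1, 1
d²: 1, 0, 9, 1, 1; Σd² = 12
ρ = 1 − 6·12/(5·24) = 1 − 72/120 = 0.400

0.400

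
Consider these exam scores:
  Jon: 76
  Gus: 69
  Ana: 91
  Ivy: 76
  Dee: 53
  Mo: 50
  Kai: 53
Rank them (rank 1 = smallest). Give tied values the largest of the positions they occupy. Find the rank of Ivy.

Sorted (ascending): 50, 53, 53, 69, 76, 76, 91
The 2 values of 53 occupy positions 2–3 → each gets rank 3.
The 2 values of 76 occupy positions 5–6 → each gets rank 6.
Ivy has value 76 → rank 6.

6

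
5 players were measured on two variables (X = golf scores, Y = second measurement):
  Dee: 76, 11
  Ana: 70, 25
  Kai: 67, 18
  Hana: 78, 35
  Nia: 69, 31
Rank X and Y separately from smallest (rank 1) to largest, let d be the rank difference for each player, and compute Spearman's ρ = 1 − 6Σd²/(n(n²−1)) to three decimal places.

0.300

Ranks of variable 1: 4, 3, 1, 5, 2
Ranks of variable 2: 1, 3, 2, 5, 4
d = r₁ − r₂: 3, 0, -1, 0, -2
d²: 9, 0, 1, 0, 4; Σd² = 14
ρ = 1 − 6·14/(5·24) = 1 − 84/120 = 0.300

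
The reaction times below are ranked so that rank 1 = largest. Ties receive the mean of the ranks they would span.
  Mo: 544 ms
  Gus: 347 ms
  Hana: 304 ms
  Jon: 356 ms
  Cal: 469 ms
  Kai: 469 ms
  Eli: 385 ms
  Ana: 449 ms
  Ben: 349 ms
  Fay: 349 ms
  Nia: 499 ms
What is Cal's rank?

3.5

Sorted (descending): 544, 499, 469, 469, 449, 385, 356, 349, 349, 347, 304
The 2 values of 469 occupy positions 3–4 → average rank (3+4)/2 = 3.5.
The 2 values of 349 occupy positions 8–9 → average rank (8+9)/2 = 8.5.
Cal has value 469 ms → rank 3.5.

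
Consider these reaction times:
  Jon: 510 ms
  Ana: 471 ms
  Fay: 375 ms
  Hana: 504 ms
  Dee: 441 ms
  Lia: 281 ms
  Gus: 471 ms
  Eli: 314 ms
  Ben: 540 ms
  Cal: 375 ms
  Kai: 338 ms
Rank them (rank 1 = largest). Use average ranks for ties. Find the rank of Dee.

Sorted (descending): 540, 510, 504, 471, 471, 441, 375, 375, 338, 314, 281
The 2 values of 471 occupy positions 4–5 → average rank (4+5)/2 = 4.5.
The 2 values of 375 occupy positions 7–8 → average rank (7+8)/2 = 7.5.
Dee has value 441 ms → rank 6.

6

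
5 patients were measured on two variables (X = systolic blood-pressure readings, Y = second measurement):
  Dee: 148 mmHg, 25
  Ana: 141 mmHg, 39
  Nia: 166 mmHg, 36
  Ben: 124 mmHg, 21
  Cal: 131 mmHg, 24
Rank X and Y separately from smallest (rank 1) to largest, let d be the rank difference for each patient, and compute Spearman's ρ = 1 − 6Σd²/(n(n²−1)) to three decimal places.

Ranks of variable 1: 4, 3, 5, 1, 2
Ranks of variable 2: 3, 5, 4, 1, 2
d = r₁ − r₂: 1, -2, 1, 0, 0
d²: 1, 4, 1, 0, 0; Σd² = 6
ρ = 1 − 6·6/(5·24) = 1 − 36/120 = 0.700

0.700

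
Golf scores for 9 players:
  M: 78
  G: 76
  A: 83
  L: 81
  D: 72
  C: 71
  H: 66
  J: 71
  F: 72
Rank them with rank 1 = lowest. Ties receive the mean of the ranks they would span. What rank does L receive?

Sorted (ascending): 66, 71, 71, 72, 72, 76, 78, 81, 83
The 2 values of 71 occupy positions 2–3 → average rank (2+3)/2 = 2.5.
The 2 values of 72 occupy positions 4–5 → average rank (4+5)/2 = 4.5.
L has value 81 → rank 8.

8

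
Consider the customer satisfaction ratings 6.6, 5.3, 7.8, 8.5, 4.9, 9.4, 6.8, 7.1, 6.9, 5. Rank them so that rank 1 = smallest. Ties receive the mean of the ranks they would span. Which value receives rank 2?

Sorted (ascending): 4.9, 5, 5.3, 6.6, 6.8, 6.9, 7.1, 7.8, 8.5, 9.4
No ties — each value takes its position as its rank.
Rank 2 → value 5.

5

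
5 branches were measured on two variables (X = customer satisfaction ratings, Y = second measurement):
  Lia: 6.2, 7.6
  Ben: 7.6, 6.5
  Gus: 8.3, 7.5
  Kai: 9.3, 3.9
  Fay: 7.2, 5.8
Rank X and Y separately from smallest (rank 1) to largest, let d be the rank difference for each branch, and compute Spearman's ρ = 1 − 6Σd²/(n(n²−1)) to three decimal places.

Ranks of variable 1: 1, 3, 4, 5, 2
Ranks of variable 2: 5, 3, 4, 1, 2
d = r₁ − r₂: -4, 0, 0, 4, 0
d²: 16, 0, 0, 16, 0; Σd² = 32
ρ = 1 − 6·32/(5·24) = 1 − 192/120 = -0.600

-0.600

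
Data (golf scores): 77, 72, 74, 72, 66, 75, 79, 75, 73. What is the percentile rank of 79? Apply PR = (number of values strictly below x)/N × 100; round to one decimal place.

88.9

N = 9.
Strictly below 79: 8. Equal to 79: 1.
PR = 8/9 × 100 = 88.9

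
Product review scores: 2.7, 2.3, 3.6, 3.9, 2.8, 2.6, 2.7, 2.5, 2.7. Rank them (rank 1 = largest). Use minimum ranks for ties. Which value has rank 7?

Sorted (descending): 3.9, 3.6, 2.8, 2.7, 2.7, 2.7, 2.6, 2.5, 2.3
The 3 values of 2.7 occupy positions 4–6 → each gets rank 4.
Rank 7 → value 2.6.

2.6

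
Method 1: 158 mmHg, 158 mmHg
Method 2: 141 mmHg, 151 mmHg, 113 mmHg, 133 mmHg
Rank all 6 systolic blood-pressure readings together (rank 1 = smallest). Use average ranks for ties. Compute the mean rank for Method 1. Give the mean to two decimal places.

Sorted (ascending): 113, 133, 141, 151, 158, 158
The 2 values of 158 occupy positions 5–6 → average rank (5+6)/2 = 5.5.
Method 1 values → pooled ranks: 158→5.5, 158→5.5
Mean rank = (5.5 + 5.5) / 2 = 5.50

5.50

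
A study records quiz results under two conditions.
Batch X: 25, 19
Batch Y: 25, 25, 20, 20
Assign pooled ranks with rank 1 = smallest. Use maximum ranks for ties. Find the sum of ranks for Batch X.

7

Sorted (ascending): 19, 20, 20, 25, 25, 25
The 2 values of 20 occupy positions 2–3 → each gets rank 3.
The 3 values of 25 occupy positions 4–6 → each gets rank 6.
Batch X values → pooled ranks: 25→6, 19→1
Rank sum = 6 + 1 = 7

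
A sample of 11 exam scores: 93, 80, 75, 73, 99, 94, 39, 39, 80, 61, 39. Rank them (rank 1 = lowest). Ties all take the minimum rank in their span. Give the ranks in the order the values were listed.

9, 7, 6, 5, 11, 10, 1, 1, 7, 4, 1

Sorted (ascending): 39, 39, 39, 61, 73, 75, 80, 80, 93, 94, 99
The 3 values of 39 occupy positions 1–3 → each gets rank 1.
The 2 values of 80 occupy positions 7–8 → each gets rank 7.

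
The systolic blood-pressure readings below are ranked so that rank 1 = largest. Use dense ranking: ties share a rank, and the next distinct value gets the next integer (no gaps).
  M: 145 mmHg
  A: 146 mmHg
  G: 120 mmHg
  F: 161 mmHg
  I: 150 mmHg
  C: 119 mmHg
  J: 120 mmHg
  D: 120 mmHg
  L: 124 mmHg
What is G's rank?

6

Sorted (descending): 161, 150, 146, 145, 124, 120, 120, 120, 119
The 3 values of 120 share dense rank 6.
Remaining distinct values take the next consecutive integers.
G has value 120 mmHg → rank 6.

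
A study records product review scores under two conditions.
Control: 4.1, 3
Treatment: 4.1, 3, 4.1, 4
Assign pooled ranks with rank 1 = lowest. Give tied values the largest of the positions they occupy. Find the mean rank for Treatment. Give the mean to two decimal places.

4.25

Sorted (ascending): 3, 3, 4, 4.1, 4.1, 4.1
The 2 values of 3 occupy positions 1–2 → each gets rank 2.
The 3 values of 4.1 occupy positions 4–6 → each gets rank 6.
Treatment values → pooled ranks: 4.1→6, 3→2, 4.1→6, 4→3
Mean rank = (6 + 2 + 6 + 3) / 4 = 4.25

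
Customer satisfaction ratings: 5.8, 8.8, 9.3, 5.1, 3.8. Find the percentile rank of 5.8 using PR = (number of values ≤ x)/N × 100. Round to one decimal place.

60.0

N = 5.
Strictly below 5.8: 2. Equal to 5.8: 1.
PR = 3/5 × 100 = 60.0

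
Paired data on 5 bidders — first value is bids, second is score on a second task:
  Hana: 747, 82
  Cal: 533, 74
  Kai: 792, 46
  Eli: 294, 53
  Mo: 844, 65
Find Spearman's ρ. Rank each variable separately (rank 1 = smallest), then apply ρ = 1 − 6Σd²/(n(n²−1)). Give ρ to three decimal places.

Ranks of variable 1: 3, 2, 4, 1, 5
Ranks of variable 2: 5, 4, 1, 2, 3
d = r₁ − r₂: -2, -2, 3, -1, 2
d²: 4, 4, 9, 1, 4; Σd² = 22
ρ = 1 − 6·22/(5·24) = 1 − 132/120 = -0.100

-0.100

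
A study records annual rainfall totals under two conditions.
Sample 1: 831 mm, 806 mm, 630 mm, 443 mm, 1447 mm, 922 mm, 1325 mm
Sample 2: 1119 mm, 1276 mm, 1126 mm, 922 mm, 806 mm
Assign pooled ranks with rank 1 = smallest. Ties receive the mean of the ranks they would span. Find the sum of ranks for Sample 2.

Sorted (ascending): 443, 630, 806, 806, 831, 922, 922, 1119, 1126, 1276, 1325, 1447
The 2 values of 806 occupy positions 3–4 → average rank (3+4)/2 = 3.5.
The 2 values of 922 occupy positions 6–7 → average rank (6+7)/2 = 6.5.
Sample 2 values → pooled ranks: 1119→8, 1276→10, 1126→9, 922→6.5, 806→3.5
Rank sum = 8 + 10 + 9 + 6.5 + 3.5 = 37

37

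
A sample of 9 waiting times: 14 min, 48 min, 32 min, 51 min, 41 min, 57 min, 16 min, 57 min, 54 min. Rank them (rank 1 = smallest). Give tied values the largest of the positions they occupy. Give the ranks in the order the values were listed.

1, 5, 3, 6, 4, 9, 2, 9, 7

Sorted (ascending): 14, 16, 32, 41, 48, 51, 54, 57, 57
The 2 values of 57 occupy positions 8–9 → each gets rank 9.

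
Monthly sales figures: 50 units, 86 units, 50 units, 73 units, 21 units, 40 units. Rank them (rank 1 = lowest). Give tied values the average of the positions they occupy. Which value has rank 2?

40

Sorted (ascending): 21, 40, 50, 50, 73, 86
The 2 values of 50 occupy positions 3–4 → average rank (3+4)/2 = 3.5.
Rank 2 → value 40.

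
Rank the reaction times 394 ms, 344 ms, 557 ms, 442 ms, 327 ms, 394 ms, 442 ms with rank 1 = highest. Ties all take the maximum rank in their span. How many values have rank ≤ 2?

1

Sorted (descending): 557, 442, 442, 394, 394, 344, 327
The 2 values of 442 occupy positions 2–3 → each gets rank 3.
The 2 values of 394 occupy positions 4–5 → each gets rank 5.
Ranks ≤ 2: {1} → 1 value.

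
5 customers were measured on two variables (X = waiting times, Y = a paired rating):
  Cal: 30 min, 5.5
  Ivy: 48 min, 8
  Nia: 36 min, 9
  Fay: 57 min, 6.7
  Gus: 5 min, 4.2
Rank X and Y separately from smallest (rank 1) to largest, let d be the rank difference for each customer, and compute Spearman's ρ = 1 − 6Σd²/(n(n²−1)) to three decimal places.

0.600

Ranks of variable 1: 2, 4, 3, 5, 1
Ranks of variable 2: 2, 4, 5, 3, 1
d = r₁ − r₂: 0, 0, -2, 2, 0
d²: 0, 0, 4, 4, 0; Σd² = 8
ρ = 1 − 6·8/(5·24) = 1 − 48/120 = 0.600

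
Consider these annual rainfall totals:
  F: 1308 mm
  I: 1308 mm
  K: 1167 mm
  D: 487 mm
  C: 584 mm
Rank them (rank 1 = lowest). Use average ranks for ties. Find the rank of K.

3

Sorted (ascending): 487, 584, 1167, 1308, 1308
The 2 values of 1308 occupy positions 4–5 → average rank (4+5)/2 = 4.5.
K has value 1167 mm → rank 3.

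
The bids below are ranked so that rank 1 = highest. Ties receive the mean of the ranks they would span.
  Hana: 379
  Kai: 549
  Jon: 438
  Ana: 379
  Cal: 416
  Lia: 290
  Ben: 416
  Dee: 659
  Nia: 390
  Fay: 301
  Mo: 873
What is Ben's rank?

5.5

Sorted (descending): 873, 659, 549, 438, 416, 416, 390, 379, 379, 301, 290
The 2 values of 416 occupy positions 5–6 → average rank (5+6)/2 = 5.5.
The 2 values of 379 occupy positions 8–9 → average rank (8+9)/2 = 8.5.
Ben has value 416 → rank 5.5.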